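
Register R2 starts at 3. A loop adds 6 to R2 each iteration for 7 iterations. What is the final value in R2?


Starting value: R2 = 3
  Iter 1: R2 = 3 + 6 = 9
  Iter 2: R2 = 9 + 6 = 15
  Iter 3: R2 = 15 + 6 = 21
  Iter 4: R2 = 21 + 6 = 27
  Iter 5: R2 = 27 + 6 = 33
  Iter 6: R2 = 33 + 6 = 39
  Iter 7: R2 = 39 + 6 = 45
Final: R2 = 45

45


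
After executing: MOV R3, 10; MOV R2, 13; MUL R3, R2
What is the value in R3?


Register state trace:
  MOV R3, 10  → R3 = 10
  MOV R2, 13  → R2 = 13
  MUL R3, R2  → R3 = 10 * 13 = 130
Final: R3 = 130

130


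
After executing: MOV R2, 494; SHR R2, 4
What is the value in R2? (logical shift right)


Register state trace:
  MOV R2, 494  → R2 = 494
  SHR R2, 4  → R2 = 494 >> 4 = 494 // 2^4 = 30
Final: R2 = 30

30


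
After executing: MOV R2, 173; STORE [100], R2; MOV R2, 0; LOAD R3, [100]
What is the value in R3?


Register and memory trace:
  MOV R2, 173  → R2 = 173
  STORE [100], R2  → mem[100] = 173
  MOV R2, 0  → R2 = 0
  LOAD R3, [100]  → R3 = mem[100] = 173
Final: R3 = 173

173


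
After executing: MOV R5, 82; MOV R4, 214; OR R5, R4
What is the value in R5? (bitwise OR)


Register state trace:
  MOV R5, 82  → R5 = 82 (0b01010010)
  MOV R4, 214  → R4 = 214 (0b11010110)
  OR R5, R4   → R5 = 82 OR 214 = 214 (0b11010110)
Final: R5 = 214

214


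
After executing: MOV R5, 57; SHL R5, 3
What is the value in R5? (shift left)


Register state trace:
  MOV R5, 57  → R5 = 57
  SHL R5, 3  → R5 = 57 << 3 = 57 * 2^3 = 456
Final: R5 = 456

456


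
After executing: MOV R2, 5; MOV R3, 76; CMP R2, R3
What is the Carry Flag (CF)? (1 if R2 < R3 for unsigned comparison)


Register state trace:
  MOV R2, 5  → R2 = 5
  MOV R3, 76  → R3 = 76
  CMP R2, R3  → unsigned 5 - 76: borrow occurs
  5 < 76, so CF = 1
CF = 1

1


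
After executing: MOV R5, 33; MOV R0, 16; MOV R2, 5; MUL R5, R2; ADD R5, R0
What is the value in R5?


Register state trace:
  MOV R5, 33  → R5 = 33
  MOV R0, 16  → R0 = 16
  MOV R2, 5  → R2 = 5
  MUL R5, R2  → R5 = 33 * 5 = 165
  ADD R5, R0  → R5 = 165 + 16 = 181
Final: R5 = 181

181


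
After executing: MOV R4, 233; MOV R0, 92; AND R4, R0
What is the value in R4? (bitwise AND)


Register state trace:
  MOV R4, 233  → R4 = 233 (0b11101001)
  MOV R0, 92  → R0 = 92 (0b01011100)
  AND R4, R0  → R4 = 233 AND 92 = 72 (0b01001000)
Final: R4 = 72

72


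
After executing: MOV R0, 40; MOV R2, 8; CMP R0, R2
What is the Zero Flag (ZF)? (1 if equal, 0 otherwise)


Register state trace:
  MOV R0, 40  → R0 = 40
  MOV R2, 8  → R2 = 8
  CMP R0, R2  → computes 40 - 8 = 32
  Result is nonzero, so values are not equal
ZF = 0

0


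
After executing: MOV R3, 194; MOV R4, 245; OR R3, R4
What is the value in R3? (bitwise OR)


Register state trace:
  MOV R3, 194  → R3 = 194 (0b11000010)
  MOV R4, 245  → R4 = 245 (0b11110101)
  OR R3, R4   → R3 = 194 OR 245 = 247 (0b11110111)
Final: R3 = 247

247


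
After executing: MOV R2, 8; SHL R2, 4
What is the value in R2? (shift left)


Register state trace:
  MOV R2, 8  → R2 = 8
  SHL R2, 4  → R2 = 8 << 4 = 8 * 2^4 = 128
Final: R2 = 128

128


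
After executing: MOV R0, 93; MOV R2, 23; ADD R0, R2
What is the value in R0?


Register state trace:
  MOV R0, 93  → R0 = 93
  MOV R2, 23  → R2 = 23
  ADD R0, R2  → R0 = 93 + 23 = 116
Final: R0 = 116

116


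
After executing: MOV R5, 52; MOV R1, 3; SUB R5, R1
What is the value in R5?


Register state trace:
  MOV R5, 52  → R5 = 52
  MOV R1, 3  → R1 = 3
  SUB R5, R1  → R5 = 52 - 3 = 49
Final: R5 = 49

49


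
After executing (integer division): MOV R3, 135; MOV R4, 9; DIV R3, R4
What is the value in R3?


Register state trace:
  MOV R3, 135  → R3 = 135
  MOV R4, 9  → R4 = 9
  DIV R3, R4  → R3 = 135 // 9 = 15
Final: R3 = 15

15


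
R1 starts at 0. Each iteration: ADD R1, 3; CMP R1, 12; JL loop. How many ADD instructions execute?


Loop trace (R1 starts at 0, target 12, step 3):
  ADD #1: R1 = 0 + 3 = 3  → 3 < 12, loop
  ADD #2: R1 = 3 + 3 = 6  → 6 < 12, loop
  ADD #3: R1 = 6 + 3 = 9  → 9 < 12, loop
  ADD #4: R1 = 9 + 3 = 12  → 12 >= 12, exit
Total ADD instructions: 4

4


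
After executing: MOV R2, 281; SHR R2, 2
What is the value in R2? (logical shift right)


Register state trace:
  MOV R2, 281  → R2 = 281
  SHR R2, 2  → R2 = 281 >> 2 = 281 // 2^2 = 70
Final: R2 = 70

70


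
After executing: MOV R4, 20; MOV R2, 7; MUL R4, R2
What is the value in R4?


Register state trace:
  MOV R4, 20  → R4 = 20
  MOV R2, 7  → R2 = 7
  MUL R4, R2  → R4 = 20 * 7 = 140
Final: R4 = 140

140


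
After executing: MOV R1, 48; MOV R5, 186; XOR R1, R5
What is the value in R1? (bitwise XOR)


Register state trace:
  MOV R1, 48  → R1 = 48 (0b00110000)
  MOV R5, 186  → R5 = 186 (0b10111010)
  XOR R1, R5  → R1 = 48 XOR 186 = 138 (0b10001010)
Final: R1 = 138

138


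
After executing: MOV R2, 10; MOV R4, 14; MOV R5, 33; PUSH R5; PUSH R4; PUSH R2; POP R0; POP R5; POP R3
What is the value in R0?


Stack trace (top is rightmost):
  MOV R2, 10  → R2 = 10
  MOV R4, 14  → R4 = 14
  MOV R5, 33  → R5 = 33
  PUSH R5  → stack: [33]
  PUSH R4  → stack: [33, 14]
  PUSH R2  → stack: [33, 14, 10]
  POP R0  → R0 = 10, stack: [33, 14]
  POP R5  → R5 = 14, stack: [33]
  POP R3  → R3 = 33, stack: []
Final: R0 = 10

10


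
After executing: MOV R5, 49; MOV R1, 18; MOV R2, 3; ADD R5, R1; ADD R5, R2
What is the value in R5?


Register state trace:
  MOV R5, 49  → R5 = 49
  MOV R1, 18  → R1 = 18
  MOV R2, 3  → R2 = 3
  ADD R5, R1  → R5 = 49 + 18 = 67
  ADD R5, R2  → R5 = 67 + 3 = 70
Final: R5 = 70

70


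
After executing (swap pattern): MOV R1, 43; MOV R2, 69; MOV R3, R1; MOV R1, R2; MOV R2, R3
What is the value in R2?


Register state trace (swap pattern):
  MOV R1, 43  → R1 = 43
  MOV R2, 69  → R2 = 69
  MOV R3, R1  → R3 = 43  (save R1)
  MOV R1, R2  → R1 = 69  (R1 gets R2's value)
  MOV R2, R3  → R2 = 43  (R2 gets saved value)
Final: R2 = 43

43


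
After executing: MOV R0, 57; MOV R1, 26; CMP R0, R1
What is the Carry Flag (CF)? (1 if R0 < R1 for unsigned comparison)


Register state trace:
  MOV R0, 57  → R0 = 57
  MOV R1, 26  → R1 = 26
  CMP R0, R1  → unsigned 57 - 26: no borrow
  57 >= 26, so CF = 0
CF = 0

0


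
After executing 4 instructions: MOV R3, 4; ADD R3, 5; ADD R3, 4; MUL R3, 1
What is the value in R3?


Register state trace:
  MOV R3, 4  → R3 = 4
  ADD R3, 5  → R3 = 4 + 5 = 9
  ADD R3, 4  → R3 = 9 + 4 = 13
  MUL R3, 1  → R3 = 13 * 1 = 13
Final: R3 = 13

13


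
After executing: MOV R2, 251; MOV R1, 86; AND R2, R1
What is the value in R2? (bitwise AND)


Register state trace:
  MOV R2, 251  → R2 = 251 (0b11111011)
  MOV R1, 86  → R1 = 86 (0b01010110)
  AND R2, R1  → R2 = 251 AND 86 = 82 (0b01010010)
Final: R2 = 82

82


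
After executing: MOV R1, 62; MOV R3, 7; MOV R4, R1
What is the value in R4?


Register state trace:
  MOV R1, 62  → R1 = 62
  MOV R3, 7  → R3 = 7
  MOV R4, R1  → R4 = 62
Final: R4 = 62

62


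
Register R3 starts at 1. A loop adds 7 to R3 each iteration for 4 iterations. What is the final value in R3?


Starting value: R3 = 1
  Iter 1: R3 = 1 + 7 = 8
  Iter 2: R3 = 8 + 7 = 15
  Iter 3: R3 = 15 + 7 = 22
  Iter 4: R3 = 22 + 7 = 29
Final: R3 = 29

29


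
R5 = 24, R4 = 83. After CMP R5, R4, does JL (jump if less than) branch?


Trace:
  R5 = 24, R4 = 83
  CMP R5, R4  → compares 24 vs 83
  JL checks: is 24 less than 83?
  24 < 83, so condition is true
Branch taken: Yes

Yes


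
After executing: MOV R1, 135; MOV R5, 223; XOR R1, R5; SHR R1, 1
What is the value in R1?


Register state trace:
  MOV R1, 135  → R1 = 135 (0b10000111)
  MOV R5, 223  → R5 = 223 (0b11011111)
  XOR R1, R5  → R1 = 135 XOR 223 = 88 (0b01011000)
  SHR R1, 1  → R1 = 88 >> 1 = 44
Final: R1 = 44

44


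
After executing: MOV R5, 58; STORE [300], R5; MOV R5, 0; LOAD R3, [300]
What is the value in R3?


Register and memory trace:
  MOV R5, 58  → R5 = 58
  STORE [300], R5  → mem[300] = 58
  MOV R5, 0  → R5 = 0
  LOAD R3, [300]  → R3 = mem[300] = 58
Final: R3 = 58

58


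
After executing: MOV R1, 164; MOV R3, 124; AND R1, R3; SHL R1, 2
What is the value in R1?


Register state trace:
  MOV R1, 164  → R1 = 164 (0b10100100)
  MOV R3, 124  → R3 = 124 (0b01111100)
  AND R1, R3  → R1 = 164 AND 124 = 36 (0b00100100)
  SHL R1, 2  → R1 = 36 << 2 = 144
Final: R1 = 144

144


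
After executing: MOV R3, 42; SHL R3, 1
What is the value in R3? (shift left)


Register state trace:
  MOV R3, 42  → R3 = 42
  SHL R3, 1  → R3 = 42 << 1 = 42 * 2^1 = 84
Final: R3 = 84

84


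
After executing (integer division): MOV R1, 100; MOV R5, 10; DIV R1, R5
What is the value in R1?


Register state trace:
  MOV R1, 100  → R1 = 100
  MOV R5, 10  → R5 = 10
  DIV R1, R5  → R1 = 100 // 10 = 10
Final: R1 = 10

10


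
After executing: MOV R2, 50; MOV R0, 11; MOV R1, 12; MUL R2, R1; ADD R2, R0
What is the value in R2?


Register state trace:
  MOV R2, 50  → R2 = 50
  MOV R0, 11  → R0 = 11
  MOV R1, 12  → R1 = 12
  MUL R2, R1  → R2 = 50 * 12 = 600
  ADD R2, R0  → R2 = 600 + 11 = 611
Final: R2 = 611

611


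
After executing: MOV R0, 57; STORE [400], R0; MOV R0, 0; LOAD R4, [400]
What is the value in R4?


Register and memory trace:
  MOV R0, 57  → R0 = 57
  STORE [400], R0  → mem[400] = 57
  MOV R0, 0  → R0 = 0
  LOAD R4, [400]  → R4 = mem[400] = 57
Final: R4 = 57

57


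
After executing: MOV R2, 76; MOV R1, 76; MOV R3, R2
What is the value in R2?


Register state trace:
  MOV R2, 76  → R2 = 76
  MOV R1, 76  → R1 = 76
  MOV R3, R2  → R3 = 76
Final: R2 = 76

76


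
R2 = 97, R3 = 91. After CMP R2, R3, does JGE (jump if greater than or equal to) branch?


Trace:
  R2 = 97, R3 = 91
  CMP R2, R3  → compares 97 vs 91
  JGE checks: is 97 greater than or equal to 91?
  97 > 91, so condition is true
Branch taken: Yes

Yes


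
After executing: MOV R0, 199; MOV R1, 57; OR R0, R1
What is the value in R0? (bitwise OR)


Register state trace:
  MOV R0, 199  → R0 = 199 (0b11000111)
  MOV R1, 57  → R1 = 57 (0b00111001)
  OR R0, R1   → R0 = 199 OR 57 = 255 (0b11111111)
Final: R0 = 255

255


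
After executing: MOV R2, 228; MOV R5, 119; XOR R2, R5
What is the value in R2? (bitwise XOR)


Register state trace:
  MOV R2, 228  → R2 = 228 (0b11100100)
  MOV R5, 119  → R5 = 119 (0b01110111)
  XOR R2, R5  → R2 = 228 XOR 119 = 147 (0b10010011)
Final: R2 = 147

147


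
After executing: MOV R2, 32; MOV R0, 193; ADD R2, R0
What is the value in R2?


Register state trace:
  MOV R2, 32  → R2 = 32
  MOV R0, 193  → R0 = 193
  ADD R2, R0  → R2 = 32 + 193 = 225
Final: R2 = 225

225


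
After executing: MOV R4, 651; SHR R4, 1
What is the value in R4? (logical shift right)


Register state trace:
  MOV R4, 651  → R4 = 651
  SHR R4, 1  → R4 = 651 >> 1 = 651 // 2^1 = 325
Final: R4 = 325

325


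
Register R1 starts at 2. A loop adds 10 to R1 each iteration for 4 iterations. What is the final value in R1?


Starting value: R1 = 2
  Iter 1: R1 = 2 + 10 = 12
  Iter 2: R1 = 12 + 10 = 22
  Iter 3: R1 = 22 + 10 = 32
  Iter 4: R1 = 32 + 10 = 42
Final: R1 = 42

42


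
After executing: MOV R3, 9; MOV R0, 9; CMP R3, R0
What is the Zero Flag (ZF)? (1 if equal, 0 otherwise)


Register state trace:
  MOV R3, 9  → R3 = 9
  MOV R0, 9  → R0 = 9
  CMP R3, R0  → computes 9 - 9 = 0
  Result is zero, so values are equal
ZF = 1

1


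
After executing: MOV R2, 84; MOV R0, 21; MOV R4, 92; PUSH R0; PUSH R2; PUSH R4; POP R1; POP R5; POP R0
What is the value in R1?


Stack trace (top is rightmost):
  MOV R2, 84  → R2 = 84
  MOV R0, 21  → R0 = 21
  MOV R4, 92  → R4 = 92
  PUSH R0  → stack: [21]
  PUSH R2  → stack: [21, 84]
  PUSH R4  → stack: [21, 84, 92]
  POP R1  → R1 = 92, stack: [21, 84]
  POP R5  → R5 = 84, stack: [21]
  POP R0  → R0 = 21, stack: []
Final: R1 = 92

92


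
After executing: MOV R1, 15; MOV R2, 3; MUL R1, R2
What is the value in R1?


Register state trace:
  MOV R1, 15  → R1 = 15
  MOV R2, 3  → R2 = 3
  MUL R1, R2  → R1 = 15 * 3 = 45
Final: R1 = 45

45


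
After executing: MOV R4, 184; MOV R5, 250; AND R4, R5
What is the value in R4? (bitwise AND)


Register state trace:
  MOV R4, 184  → R4 = 184 (0b10111000)
  MOV R5, 250  → R5 = 250 (0b11111010)
  AND R4, R5  → R4 = 184 AND 250 = 184 (0b10111000)
Final: R4 = 184

184


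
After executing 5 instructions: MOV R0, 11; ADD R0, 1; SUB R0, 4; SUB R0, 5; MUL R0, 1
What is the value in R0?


Register state trace:
  MOV R0, 11  → R0 = 11
  ADD R0, 1  → R0 = 11 + 1 = 12
  SUB R0, 4  → R0 = 12 - 4 = 8
  SUB R0, 5  → R0 = 8 - 5 = 3
  MUL R0, 1  → R0 = 3 * 1 = 3
Final: R0 = 3

3


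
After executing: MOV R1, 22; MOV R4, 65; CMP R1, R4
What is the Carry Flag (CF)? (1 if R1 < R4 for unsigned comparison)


Register state trace:
  MOV R1, 22  → R1 = 22
  MOV R4, 65  → R4 = 65
  CMP R1, R4  → unsigned 22 - 65: borrow occurs
  22 < 65, so CF = 1
CF = 1

1


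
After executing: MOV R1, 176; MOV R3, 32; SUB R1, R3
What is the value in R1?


Register state trace:
  MOV R1, 176  → R1 = 176
  MOV R3, 32  → R3 = 32
  SUB R1, R3  → R1 = 176 - 32 = 144
Final: R1 = 144

144


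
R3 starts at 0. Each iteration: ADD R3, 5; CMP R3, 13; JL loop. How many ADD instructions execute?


Loop trace (R3 starts at 0, target 13, step 5):
  ADD #1: R3 = 0 + 5 = 5  → 5 < 13, loop
  ADD #2: R3 = 5 + 5 = 10  → 10 < 13, loop
  ADD #3: R3 = 10 + 5 = 15  → 15 >= 13, exit
Total ADD instructions: 3

3


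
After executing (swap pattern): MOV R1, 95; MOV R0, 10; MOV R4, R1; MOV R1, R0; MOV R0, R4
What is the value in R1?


Register state trace (swap pattern):
  MOV R1, 95  → R1 = 95
  MOV R0, 10  → R0 = 10
  MOV R4, R1  → R4 = 95  (save R1)
  MOV R1, R0  → R1 = 10  (R1 gets R0's value)
  MOV R0, R4  → R0 = 95  (R0 gets saved value)
Final: R1 = 10

10


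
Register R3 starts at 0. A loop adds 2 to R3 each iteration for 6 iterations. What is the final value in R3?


Starting value: R3 = 0
  Iter 1: R3 = 0 + 2 = 2
  Iter 2: R3 = 2 + 2 = 4
  Iter 3: R3 = 4 + 2 = 6
  Iter 4: R3 = 6 + 2 = 8
  Iter 5: R3 = 8 + 2 = 10
  Iter 6: R3 = 10 + 2 = 12
Final: R3 = 12

12


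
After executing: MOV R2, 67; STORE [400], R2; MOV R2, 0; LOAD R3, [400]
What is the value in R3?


Register and memory trace:
  MOV R2, 67  → R2 = 67
  STORE [400], R2  → mem[400] = 67
  MOV R2, 0  → R2 = 0
  LOAD R3, [400]  → R3 = mem[400] = 67
Final: R3 = 67

67


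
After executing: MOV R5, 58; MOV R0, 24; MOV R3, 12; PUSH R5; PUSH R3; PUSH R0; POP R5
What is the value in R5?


Stack trace (top is rightmost):
  MOV R5, 58  → R5 = 58
  MOV R0, 24  → R0 = 24
  MOV R3, 12  → R3 = 12
  PUSH R5  → stack: [58]
  PUSH R3  → stack: [58, 12]
  PUSH R0  → stack: [58, 12, 24]
  POP R5  → R5 = 24, stack: [58, 12]
Final: R5 = 24

24


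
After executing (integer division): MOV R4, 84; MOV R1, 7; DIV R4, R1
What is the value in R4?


Register state trace:
  MOV R4, 84  → R4 = 84
  MOV R1, 7  → R1 = 7
  DIV R4, R1  → R4 = 84 // 7 = 12
Final: R4 = 12

12


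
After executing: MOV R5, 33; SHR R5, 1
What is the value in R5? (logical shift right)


Register state trace:
  MOV R5, 33  → R5 = 33
  SHR R5, 1  → R5 = 33 >> 1 = 33 // 2^1 = 16
Final: R5 = 16

16


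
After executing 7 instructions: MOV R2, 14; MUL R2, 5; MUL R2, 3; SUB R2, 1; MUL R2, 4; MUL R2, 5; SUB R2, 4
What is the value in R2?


Register state trace:
  MOV R2, 14  → R2 = 14
  MUL R2, 5  → R2 = 14 * 5 = 70
  MUL R2, 3  → R2 = 70 * 3 = 210
  SUB R2, 1  → R2 = 210 - 1 = 209
  MUL R2, 4  → R2 = 209 * 4 = 836
  MUL R2, 5  → R2 = 836 * 5 = 4180
  SUB R2, 4  → R2 = 4180 - 4 = 4176
Final: R2 = 4176

4176


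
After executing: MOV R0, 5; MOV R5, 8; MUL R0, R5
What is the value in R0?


Register state trace:
  MOV R0, 5  → R0 = 5
  MOV R5, 8  → R5 = 8
  MUL R0, R5  → R0 = 5 * 8 = 40
Final: R0 = 40

40


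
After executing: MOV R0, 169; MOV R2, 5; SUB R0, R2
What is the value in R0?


Register state trace:
  MOV R0, 169  → R0 = 169
  MOV R2, 5  → R2 = 5
  SUB R0, R2  → R0 = 169 - 5 = 164
Final: R0 = 164

164


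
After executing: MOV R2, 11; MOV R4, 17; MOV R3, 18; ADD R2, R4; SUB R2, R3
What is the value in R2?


Register state trace:
  MOV R2, 11  → R2 = 11
  MOV R4, 17  → R4 = 17
  MOV R3, 18  → R3 = 18
  ADD R2, R4  → R2 = 11 + 17 = 28
  SUB R2, R3  → R2 = 28 - 18 = 10
Final: R2 = 10

10


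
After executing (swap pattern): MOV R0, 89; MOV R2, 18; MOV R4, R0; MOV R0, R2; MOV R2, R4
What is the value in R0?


Register state trace (swap pattern):
  MOV R0, 89  → R0 = 89
  MOV R2, 18  → R2 = 18
  MOV R4, R0  → R4 = 89  (save R0)
  MOV R0, R2  → R0 = 18  (R0 gets R2's value)
  MOV R2, R4  → R2 = 89  (R2 gets saved value)
Final: R0 = 18

18


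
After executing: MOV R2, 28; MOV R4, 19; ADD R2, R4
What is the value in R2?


Register state trace:
  MOV R2, 28  → R2 = 28
  MOV R4, 19  → R4 = 19
  ADD R2, R4  → R2 = 28 + 19 = 47
Final: R2 = 47

47


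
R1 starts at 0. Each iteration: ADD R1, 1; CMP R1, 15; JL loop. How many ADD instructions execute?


Loop trace (R1 starts at 0, target 15, step 1):
  ADD #1: R1 = 0 + 1 = 1  → 1 < 15, loop
  ADD #2: R1 = 1 + 1 = 2  → 2 < 15, loop
  ADD #3: R1 = 2 + 1 = 3  → 3 < 15, loop
  ADD #4: R1 = 3 + 1 = 4  → 4 < 15, loop
  ADD #5: R1 = 4 + 1 = 5  → 5 < 15, loop
  ADD #6: R1 = 5 + 1 = 6  → 6 < 15, loop
  ADD #7: R1 = 6 + 1 = 7  → 7 < 15, loop
  ADD #8: R1 = 7 + 1 = 8  → 8 < 15, loop
  ADD #9: R1 = 8 + 1 = 9  → 9 < 15, loop
  ADD #10: R1 = 9 + 1 = 10  → 10 < 15, loop
  ADD #11: R1 = 10 + 1 = 11  → 11 < 15, loop
  ADD #12: R1 = 11 + 1 = 12  → 12 < 15, loop
  ADD #13: R1 = 12 + 1 = 13  → 13 < 15, loop
  ADD #14: R1 = 13 + 1 = 14  → 14 < 15, loop
  ADD #15: R1 = 14 + 1 = 15  → 15 >= 15, exit
Total ADD instructions: 15

15


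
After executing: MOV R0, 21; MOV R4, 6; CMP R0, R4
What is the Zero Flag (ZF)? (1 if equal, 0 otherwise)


Register state trace:
  MOV R0, 21  → R0 = 21
  MOV R4, 6  → R4 = 6
  CMP R0, R4  → computes 21 - 6 = 15
  Result is nonzero, so values are not equal
ZF = 0

0


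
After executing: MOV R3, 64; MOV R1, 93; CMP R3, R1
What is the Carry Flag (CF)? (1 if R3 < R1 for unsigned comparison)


Register state trace:
  MOV R3, 64  → R3 = 64
  MOV R1, 93  → R1 = 93
  CMP R3, R1  → unsigned 64 - 93: borrow occurs
  64 < 93, so CF = 1
CF = 1

1


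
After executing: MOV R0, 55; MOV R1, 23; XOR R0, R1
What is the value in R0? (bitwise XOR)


Register state trace:
  MOV R0, 55  → R0 = 55 (0b00110111)
  MOV R1, 23  → R1 = 23 (0b00010111)
  XOR R0, R1  → R0 = 55 XOR 23 = 32 (0b00100000)
Final: R0 = 32

32


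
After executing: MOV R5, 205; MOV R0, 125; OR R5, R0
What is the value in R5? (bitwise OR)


Register state trace:
  MOV R5, 205  → R5 = 205 (0b11001101)
  MOV R0, 125  → R0 = 125 (0b01111101)
  OR R5, R0   → R5 = 205 OR 125 = 253 (0b11111101)
Final: R5 = 253

253


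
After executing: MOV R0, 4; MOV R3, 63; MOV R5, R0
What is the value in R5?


Register state trace:
  MOV R0, 4  → R0 = 4
  MOV R3, 63  → R3 = 63
  MOV R5, R0  → R5 = 4
Final: R5 = 4

4


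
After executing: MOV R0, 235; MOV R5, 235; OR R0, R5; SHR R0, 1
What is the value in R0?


Register state trace:
  MOV R0, 235  → R0 = 235 (0b11101011)
  MOV R5, 235  → R5 = 235 (0b11101011)
  OR R0, R5  → R0 = 235 OR 235 = 235 (0b11101011)
  SHR R0, 1  → R0 = 235 >> 1 = 117
Final: R0 = 117

117


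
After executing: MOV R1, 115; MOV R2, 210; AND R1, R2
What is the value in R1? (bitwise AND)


Register state trace:
  MOV R1, 115  → R1 = 115 (0b01110011)
  MOV R2, 210  → R2 = 210 (0b11010010)
  AND R1, R2  → R1 = 115 AND 210 = 82 (0b01010010)
Final: R1 = 82

82


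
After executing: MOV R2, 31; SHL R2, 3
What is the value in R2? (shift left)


Register state trace:
  MOV R2, 31  → R2 = 31
  SHL R2, 3  → R2 = 31 << 3 = 31 * 2^3 = 248
Final: R2 = 248

248


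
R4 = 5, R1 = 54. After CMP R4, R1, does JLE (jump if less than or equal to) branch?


Trace:
  R4 = 5, R1 = 54
  CMP R4, R1  → compares 5 vs 54
  JLE checks: is 5 less than or equal to 54?
  5 < 54, so condition is true
Branch taken: Yes

Yes


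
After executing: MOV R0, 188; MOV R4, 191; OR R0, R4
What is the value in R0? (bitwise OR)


Register state trace:
  MOV R0, 188  → R0 = 188 (0b10111100)
  MOV R4, 191  → R4 = 191 (0b10111111)
  OR R0, R4   → R0 = 188 OR 191 = 191 (0b10111111)
Final: R0 = 191

191


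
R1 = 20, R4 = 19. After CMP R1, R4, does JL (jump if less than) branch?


Trace:
  R1 = 20, R4 = 19
  CMP R1, R4  → compares 20 vs 19
  JL checks: is 20 less than 19?
  20 > 19, so condition is false
Branch taken: No

No


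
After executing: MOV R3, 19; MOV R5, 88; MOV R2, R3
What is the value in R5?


Register state trace:
  MOV R3, 19  → R3 = 19
  MOV R5, 88  → R5 = 88
  MOV R2, R3  → R2 = 19
Final: R5 = 88

88


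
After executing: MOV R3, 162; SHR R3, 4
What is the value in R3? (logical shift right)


Register state trace:
  MOV R3, 162  → R3 = 162
  SHR R3, 4  → R3 = 162 >> 4 = 162 // 2^4 = 10
Final: R3 = 10

10


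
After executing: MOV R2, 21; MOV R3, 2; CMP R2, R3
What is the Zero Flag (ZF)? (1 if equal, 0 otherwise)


Register state trace:
  MOV R2, 21  → R2 = 21
  MOV R3, 2  → R3 = 2
  CMP R2, R3  → computes 21 - 2 = 19
  Result is nonzero, so values are not equal
ZF = 0

0


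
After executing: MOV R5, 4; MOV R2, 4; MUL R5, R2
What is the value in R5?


Register state trace:
  MOV R5, 4  → R5 = 4
  MOV R2, 4  → R2 = 4
  MUL R5, R2  → R5 = 4 * 4 = 16
Final: R5 = 16

16


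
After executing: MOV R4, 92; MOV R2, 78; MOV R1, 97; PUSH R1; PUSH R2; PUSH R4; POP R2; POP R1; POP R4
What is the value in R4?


Stack trace (top is rightmost):
  MOV R4, 92  → R4 = 92
  MOV R2, 78  → R2 = 78
  MOV R1, 97  → R1 = 97
  PUSH R1  → stack: [97]
  PUSH R2  → stack: [97, 78]
  PUSH R4  → stack: [97, 78, 92]
  POP R2  → R2 = 92, stack: [97, 78]
  POP R1  → R1 = 78, stack: [97]
  POP R4  → R4 = 97, stack: []
Final: R4 = 97

97


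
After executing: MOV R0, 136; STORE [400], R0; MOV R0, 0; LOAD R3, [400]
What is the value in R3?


Register and memory trace:
  MOV R0, 136  → R0 = 136
  STORE [400], R0  → mem[400] = 136
  MOV R0, 0  → R0 = 0
  LOAD R3, [400]  → R3 = mem[400] = 136
Final: R3 = 136

136


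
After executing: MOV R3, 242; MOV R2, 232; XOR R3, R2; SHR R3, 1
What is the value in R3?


Register state trace:
  MOV R3, 242  → R3 = 242 (0b11110010)
  MOV R2, 232  → R2 = 232 (0b11101000)
  XOR R3, R2  → R3 = 242 XOR 232 = 26 (0b00011010)
  SHR R3, 1  → R3 = 26 >> 1 = 13
Final: R3 = 13

13


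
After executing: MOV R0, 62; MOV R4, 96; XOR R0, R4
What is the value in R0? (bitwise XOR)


Register state trace:
  MOV R0, 62  → R0 = 62 (0b00111110)
  MOV R4, 96  → R4 = 96 (0b01100000)
  XOR R0, R4  → R0 = 62 XOR 96 = 94 (0b01011110)
Final: R0 = 94

94


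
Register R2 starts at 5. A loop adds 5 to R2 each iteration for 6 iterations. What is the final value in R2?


Starting value: R2 = 5
  Iter 1: R2 = 5 + 5 = 10
  Iter 2: R2 = 10 + 5 = 15
  Iter 3: R2 = 15 + 5 = 20
  Iter 4: R2 = 20 + 5 = 25
  Iter 5: R2 = 25 + 5 = 30
  Iter 6: R2 = 30 + 5 = 35
Final: R2 = 35

35


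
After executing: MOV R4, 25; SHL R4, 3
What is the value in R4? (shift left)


Register state trace:
  MOV R4, 25  → R4 = 25
  SHL R4, 3  → R4 = 25 << 3 = 25 * 2^3 = 200
Final: R4 = 200

200


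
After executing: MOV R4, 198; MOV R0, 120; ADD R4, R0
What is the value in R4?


Register state trace:
  MOV R4, 198  → R4 = 198
  MOV R0, 120  → R0 = 120
  ADD R4, R0  → R4 = 198 + 120 = 318
Final: R4 = 318

318


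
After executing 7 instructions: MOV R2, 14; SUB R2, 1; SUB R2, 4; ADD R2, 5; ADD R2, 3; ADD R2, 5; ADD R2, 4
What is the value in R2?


Register state trace:
  MOV R2, 14  → R2 = 14
  SUB R2, 1  → R2 = 14 - 1 = 13
  SUB R2, 4  → R2 = 13 - 4 = 9
  ADD R2, 5  → R2 = 9 + 5 = 14
  ADD R2, 3  → R2 = 14 + 3 = 17
  ADD R2, 5  → R2 = 17 + 5 = 22
  ADD R2, 4  → R2 = 22 + 4 = 26
Final: R2 = 26

26


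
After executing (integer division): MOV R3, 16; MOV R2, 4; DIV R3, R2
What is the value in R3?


Register state trace:
  MOV R3, 16  → R3 = 16
  MOV R2, 4  → R2 = 4
  DIV R3, R2  → R3 = 16 // 4 = 4
Final: R3 = 4

4


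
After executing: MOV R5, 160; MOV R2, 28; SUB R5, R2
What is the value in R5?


Register state trace:
  MOV R5, 160  → R5 = 160
  MOV R2, 28  → R2 = 28
  SUB R5, R2  → R5 = 160 - 28 = 132
Final: R5 = 132

132


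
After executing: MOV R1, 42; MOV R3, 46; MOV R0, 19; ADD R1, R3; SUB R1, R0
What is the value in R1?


Register state trace:
  MOV R1, 42  → R1 = 42
  MOV R3, 46  → R3 = 46
  MOV R0, 19  → R0 = 19
  ADD R1, R3  → R1 = 42 + 46 = 88
  SUB R1, R0  → R1 = 88 - 19 = 69
Final: R1 = 69

69


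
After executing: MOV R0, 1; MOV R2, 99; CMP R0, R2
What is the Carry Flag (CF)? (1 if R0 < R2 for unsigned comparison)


Register state trace:
  MOV R0, 1  → R0 = 1
  MOV R2, 99  → R2 = 99
  CMP R0, R2  → unsigned 1 - 99: borrow occurs
  1 < 99, so CF = 1
CF = 1

1


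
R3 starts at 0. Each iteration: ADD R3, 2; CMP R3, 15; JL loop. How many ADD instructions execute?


Loop trace (R3 starts at 0, target 15, step 2):
  ADD #1: R3 = 0 + 2 = 2  → 2 < 15, loop
  ADD #2: R3 = 2 + 2 = 4  → 4 < 15, loop
  ADD #3: R3 = 4 + 2 = 6  → 6 < 15, loop
  ADD #4: R3 = 6 + 2 = 8  → 8 < 15, loop
  ADD #5: R3 = 8 + 2 = 10  → 10 < 15, loop
  ADD #6: R3 = 10 + 2 = 12  → 12 < 15, loop
  ADD #7: R3 = 12 + 2 = 14  → 14 < 15, loop
  ADD #8: R3 = 14 + 2 = 16  → 16 >= 15, exit
Total ADD instructions: 8

8


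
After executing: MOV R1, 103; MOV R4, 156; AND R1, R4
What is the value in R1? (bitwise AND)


Register state trace:
  MOV R1, 103  → R1 = 103 (0b01100111)
  MOV R4, 156  → R4 = 156 (0b10011100)
  AND R1, R4  → R1 = 103 AND 156 = 4 (0b00000100)
Final: R1 = 4

4


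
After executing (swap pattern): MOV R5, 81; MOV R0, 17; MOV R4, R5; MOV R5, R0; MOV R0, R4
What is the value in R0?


Register state trace (swap pattern):
  MOV R5, 81  → R5 = 81
  MOV R0, 17  → R0 = 17
  MOV R4, R5  → R4 = 81  (save R5)
  MOV R5, R0  → R5 = 17  (R5 gets R0's value)
  MOV R0, R4  → R0 = 81  (R0 gets saved value)
Final: R0 = 81

81


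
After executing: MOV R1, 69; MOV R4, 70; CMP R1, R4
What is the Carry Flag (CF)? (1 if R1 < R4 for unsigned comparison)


Register state trace:
  MOV R1, 69  → R1 = 69
  MOV R4, 70  → R4 = 70
  CMP R1, R4  → unsigned 69 - 70: borrow occurs
  69 < 70, so CF = 1
CF = 1

1


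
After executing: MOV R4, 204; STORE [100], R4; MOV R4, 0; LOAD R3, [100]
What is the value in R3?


Register and memory trace:
  MOV R4, 204  → R4 = 204
  STORE [100], R4  → mem[100] = 204
  MOV R4, 0  → R4 = 0
  LOAD R3, [100]  → R3 = mem[100] = 204
Final: R3 = 204

204


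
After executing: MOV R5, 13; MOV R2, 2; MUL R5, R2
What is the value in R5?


Register state trace:
  MOV R5, 13  → R5 = 13
  MOV R2, 2  → R2 = 2
  MUL R5, R2  → R5 = 13 * 2 = 26
Final: R5 = 26

26


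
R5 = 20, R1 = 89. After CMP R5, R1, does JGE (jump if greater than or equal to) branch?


Trace:
  R5 = 20, R1 = 89
  CMP R5, R1  → compares 20 vs 89
  JGE checks: is 20 greater than or equal to 89?
  20 < 89, so condition is false
Branch taken: No

No


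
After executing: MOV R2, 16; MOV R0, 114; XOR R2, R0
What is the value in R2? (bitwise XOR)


Register state trace:
  MOV R2, 16  → R2 = 16 (0b00010000)
  MOV R0, 114  → R0 = 114 (0b01110010)
  XOR R2, R0  → R2 = 16 XOR 114 = 98 (0b01100010)
Final: R2 = 98

98


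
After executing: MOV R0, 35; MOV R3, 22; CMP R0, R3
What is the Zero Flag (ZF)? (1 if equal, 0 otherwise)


Register state trace:
  MOV R0, 35  → R0 = 35
  MOV R3, 22  → R3 = 22
  CMP R0, R3  → computes 35 - 22 = 13
  Result is nonzero, so values are not equal
ZF = 0

0


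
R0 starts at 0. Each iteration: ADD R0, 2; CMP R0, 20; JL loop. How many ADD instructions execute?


Loop trace (R0 starts at 0, target 20, step 2):
  ADD #1: R0 = 0 + 2 = 2  → 2 < 20, loop
  ADD #2: R0 = 2 + 2 = 4  → 4 < 20, loop
  ADD #3: R0 = 4 + 2 = 6  → 6 < 20, loop
  ADD #4: R0 = 6 + 2 = 8  → 8 < 20, loop
  ADD #5: R0 = 8 + 2 = 10  → 10 < 20, loop
  ADD #6: R0 = 10 + 2 = 12  → 12 < 20, loop
  ADD #7: R0 = 12 + 2 = 14  → 14 < 20, loop
  ADD #8: R0 = 14 + 2 = 16  → 16 < 20, loop
  ADD #9: R0 = 16 + 2 = 18  → 18 < 20, loop
  ADD #10: R0 = 18 + 2 = 20  → 20 >= 20, exit
Total ADD instructions: 10

10


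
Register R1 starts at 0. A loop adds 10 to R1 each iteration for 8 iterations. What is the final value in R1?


Starting value: R1 = 0
  Iter 1: R1 = 0 + 10 = 10
  Iter 2: R1 = 10 + 10 = 20
  Iter 3: R1 = 20 + 10 = 30
  Iter 4: R1 = 30 + 10 = 40
  Iter 5: R1 = 40 + 10 = 50
  Iter 6: R1 = 50 + 10 = 60
  Iter 7: R1 = 60 + 10 = 70
  Iter 8: R1 = 70 + 10 = 80
Final: R1 = 80

80


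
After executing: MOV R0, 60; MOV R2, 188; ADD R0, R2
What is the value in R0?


Register state trace:
  MOV R0, 60  → R0 = 60
  MOV R2, 188  → R2 = 188
  ADD R0, R2  → R0 = 60 + 188 = 248
Final: R0 = 248

248


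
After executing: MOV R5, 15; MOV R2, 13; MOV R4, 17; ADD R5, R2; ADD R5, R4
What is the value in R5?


Register state trace:
  MOV R5, 15  → R5 = 15
  MOV R2, 13  → R2 = 13
  MOV R4, 17  → R4 = 17
  ADD R5, R2  → R5 = 15 + 13 = 28
  ADD R5, R4  → R5 = 28 + 17 = 45
Final: R5 = 45

45


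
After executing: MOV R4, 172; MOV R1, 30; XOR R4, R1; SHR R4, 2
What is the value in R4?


Register state trace:
  MOV R4, 172  → R4 = 172 (0b10101100)
  MOV R1, 30  → R1 = 30 (0b00011110)
  XOR R4, R1  → R4 = 172 XOR 30 = 178 (0b10110010)
  SHR R4, 2  → R4 = 178 >> 2 = 44
Final: R4 = 44

44


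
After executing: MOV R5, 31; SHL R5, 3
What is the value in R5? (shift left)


Register state trace:
  MOV R5, 31  → R5 = 31
  SHL R5, 3  → R5 = 31 << 3 = 31 * 2^3 = 248
Final: R5 = 248

248


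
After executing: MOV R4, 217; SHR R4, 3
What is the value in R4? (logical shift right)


Register state trace:
  MOV R4, 217  → R4 = 217
  SHR R4, 3  → R4 = 217 >> 3 = 217 // 2^3 = 27
Final: R4 = 27

27


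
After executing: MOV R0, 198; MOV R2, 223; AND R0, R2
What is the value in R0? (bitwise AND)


Register state trace:
  MOV R0, 198  → R0 = 198 (0b11000110)
  MOV R2, 223  → R2 = 223 (0b11011111)
  AND R0, R2  → R0 = 198 AND 223 = 198 (0b11000110)
Final: R0 = 198

198


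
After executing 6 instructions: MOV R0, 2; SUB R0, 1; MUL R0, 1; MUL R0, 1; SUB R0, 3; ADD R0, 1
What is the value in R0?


Register state trace:
  MOV R0, 2  → R0 = 2
  SUB R0, 1  → R0 = 2 - 1 = 1
  MUL R0, 1  → R0 = 1 * 1 = 1
  MUL R0, 1  → R0 = 1 * 1 = 1
  SUB R0, 3  → R0 = 1 - 3 = -2
  ADD R0, 1  → R0 = -2 + 1 = -1
Final: R0 = -1

-1


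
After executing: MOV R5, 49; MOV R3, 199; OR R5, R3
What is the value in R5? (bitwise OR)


Register state trace:
  MOV R5, 49  → R5 = 49 (0b00110001)
  MOV R3, 199  → R3 = 199 (0b11000111)
  OR R5, R3   → R5 = 49 OR 199 = 247 (0b11110111)
Final: R5 = 247

247


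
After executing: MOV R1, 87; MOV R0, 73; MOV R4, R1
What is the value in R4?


Register state trace:
  MOV R1, 87  → R1 = 87
  MOV R0, 73  → R0 = 73
  MOV R4, R1  → R4 = 87
Final: R4 = 87

87


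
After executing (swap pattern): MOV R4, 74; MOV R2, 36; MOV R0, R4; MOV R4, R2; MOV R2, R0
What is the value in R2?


Register state trace (swap pattern):
  MOV R4, 74  → R4 = 74
  MOV R2, 36  → R2 = 36
  MOV R0, R4  → R0 = 74  (save R4)
  MOV R4, R2  → R4 = 36  (R4 gets R2's value)
  MOV R2, R0  → R2 = 74  (R2 gets saved value)
Final: R2 = 74

74


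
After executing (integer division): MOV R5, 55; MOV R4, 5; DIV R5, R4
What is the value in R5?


Register state trace:
  MOV R5, 55  → R5 = 55
  MOV R4, 5  → R4 = 5
  DIV R5, R4  → R5 = 55 // 5 = 11
Final: R5 = 11

11


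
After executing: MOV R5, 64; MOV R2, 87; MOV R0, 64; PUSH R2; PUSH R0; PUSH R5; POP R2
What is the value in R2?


Stack trace (top is rightmost):
  MOV R5, 64  → R5 = 64
  MOV R2, 87  → R2 = 87
  MOV R0, 64  → R0 = 64
  PUSH R2  → stack: [87]
  PUSH R0  → stack: [87, 64]
  PUSH R5  → stack: [87, 64, 64]
  POP R2  → R2 = 64, stack: [87, 64]
Final: R2 = 64

64


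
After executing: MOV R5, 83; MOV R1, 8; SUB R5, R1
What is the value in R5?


Register state trace:
  MOV R5, 83  → R5 = 83
  MOV R1, 8  → R1 = 8
  SUB R5, R1  → R5 = 83 - 8 = 75
Final: R5 = 75

75


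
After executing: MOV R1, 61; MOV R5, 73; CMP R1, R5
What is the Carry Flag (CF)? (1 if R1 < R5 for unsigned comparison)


Register state trace:
  MOV R1, 61  → R1 = 61
  MOV R5, 73  → R5 = 73
  CMP R1, R5  → unsigned 61 - 73: borrow occurs
  61 < 73, so CF = 1
CF = 1

1


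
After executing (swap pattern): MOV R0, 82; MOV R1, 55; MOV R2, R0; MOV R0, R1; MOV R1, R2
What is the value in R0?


Register state trace (swap pattern):
  MOV R0, 82  → R0 = 82
  MOV R1, 55  → R1 = 55
  MOV R2, R0  → R2 = 82  (save R0)
  MOV R0, R1  → R0 = 55  (R0 gets R1's value)
  MOV R1, R2  → R1 = 82  (R1 gets saved value)
Final: R0 = 55

55


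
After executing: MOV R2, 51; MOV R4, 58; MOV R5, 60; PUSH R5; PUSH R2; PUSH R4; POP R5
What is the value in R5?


Stack trace (top is rightmost):
  MOV R2, 51  → R2 = 51
  MOV R4, 58  → R4 = 58
  MOV R5, 60  → R5 = 60
  PUSH R5  → stack: [60]
  PUSH R2  → stack: [60, 51]
  PUSH R4  → stack: [60, 51, 58]
  POP R5  → R5 = 58, stack: [60, 51]
Final: R5 = 58

58


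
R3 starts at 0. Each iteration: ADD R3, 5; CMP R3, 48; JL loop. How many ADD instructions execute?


Loop trace (R3 starts at 0, target 48, step 5):
  ADD #1: R3 = 0 + 5 = 5  → 5 < 48, loop
  ADD #2: R3 = 5 + 5 = 10  → 10 < 48, loop
  ADD #3: R3 = 10 + 5 = 15  → 15 < 48, loop
  ADD #4: R3 = 15 + 5 = 20  → 20 < 48, loop
  ADD #5: R3 = 20 + 5 = 25  → 25 < 48, loop
  ADD #6: R3 = 25 + 5 = 30  → 30 < 48, loop
  ADD #7: R3 = 30 + 5 = 35  → 35 < 48, loop
  ADD #8: R3 = 35 + 5 = 40  → 40 < 48, loop
  ADD #9: R3 = 40 + 5 = 45  → 45 < 48, loop
  ADD #10: R3 = 45 + 5 = 50  → 50 >= 48, exit
Total ADD instructions: 10

10


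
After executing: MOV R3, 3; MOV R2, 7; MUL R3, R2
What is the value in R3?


Register state trace:
  MOV R3, 3  → R3 = 3
  MOV R2, 7  → R2 = 7
  MUL R3, R2  → R3 = 3 * 7 = 21
Final: R3 = 21

21


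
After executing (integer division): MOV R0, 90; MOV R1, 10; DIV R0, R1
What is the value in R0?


Register state trace:
  MOV R0, 90  → R0 = 90
  MOV R1, 10  → R1 = 10
  DIV R0, R1  → R0 = 90 // 10 = 9
Final: R0 = 9

9


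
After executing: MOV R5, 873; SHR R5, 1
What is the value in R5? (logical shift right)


Register state trace:
  MOV R5, 873  → R5 = 873
  SHR R5, 1  → R5 = 873 >> 1 = 873 // 2^1 = 436
Final: R5 = 436

436


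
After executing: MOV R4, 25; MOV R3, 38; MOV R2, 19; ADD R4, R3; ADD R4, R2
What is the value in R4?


Register state trace:
  MOV R4, 25  → R4 = 25
  MOV R3, 38  → R3 = 38
  MOV R2, 19  → R2 = 19
  ADD R4, R3  → R4 = 25 + 38 = 63
  ADD R4, R2  → R4 = 63 + 19 = 82
Final: R4 = 82

82


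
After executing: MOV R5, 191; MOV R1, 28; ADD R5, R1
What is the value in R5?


Register state trace:
  MOV R5, 191  → R5 = 191
  MOV R1, 28  → R1 = 28
  ADD R5, R1  → R5 = 191 + 28 = 219
Final: R5 = 219

219


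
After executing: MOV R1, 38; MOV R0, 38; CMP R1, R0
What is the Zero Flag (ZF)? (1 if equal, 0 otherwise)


Register state trace:
  MOV R1, 38  → R1 = 38
  MOV R0, 38  → R0 = 38
  CMP R1, R0  → computes 38 - 38 = 0
  Result is zero, so values are equal
ZF = 1

1


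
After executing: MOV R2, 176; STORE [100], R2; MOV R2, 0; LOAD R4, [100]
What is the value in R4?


Register and memory trace:
  MOV R2, 176  → R2 = 176
  STORE [100], R2  → mem[100] = 176
  MOV R2, 0  → R2 = 0
  LOAD R4, [100]  → R4 = mem[100] = 176
Final: R4 = 176

176


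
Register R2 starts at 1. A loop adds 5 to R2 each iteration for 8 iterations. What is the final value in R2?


Starting value: R2 = 1
  Iter 1: R2 = 1 + 5 = 6
  Iter 2: R2 = 6 + 5 = 11
  Iter 3: R2 = 11 + 5 = 16
  Iter 4: R2 = 16 + 5 = 21
  Iter 5: R2 = 21 + 5 = 26
  Iter 6: R2 = 26 + 5 = 31
  Iter 7: R2 = 31 + 5 = 36
  Iter 8: R2 = 36 + 5 = 41
Final: R2 = 41

41


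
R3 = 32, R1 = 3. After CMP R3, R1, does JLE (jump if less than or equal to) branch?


Trace:
  R3 = 32, R1 = 3
  CMP R3, R1  → compares 32 vs 3
  JLE checks: is 32 less than or equal to 3?
  32 > 3, so condition is false
Branch taken: No

No


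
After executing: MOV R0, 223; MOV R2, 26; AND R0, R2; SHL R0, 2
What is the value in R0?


Register state trace:
  MOV R0, 223  → R0 = 223 (0b11011111)
  MOV R2, 26  → R2 = 26 (0b00011010)
  AND R0, R2  → R0 = 223 AND 26 = 26 (0b00011010)
  SHL R0, 2  → R0 = 26 << 2 = 104
Final: R0 = 104

104


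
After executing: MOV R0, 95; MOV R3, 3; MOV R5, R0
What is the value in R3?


Register state trace:
  MOV R0, 95  → R0 = 95
  MOV R3, 3  → R3 = 3
  MOV R5, R0  → R5 = 95
Final: R3 = 3

3


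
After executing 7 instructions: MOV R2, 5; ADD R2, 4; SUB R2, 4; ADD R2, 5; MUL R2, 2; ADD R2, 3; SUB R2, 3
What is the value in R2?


Register state trace:
  MOV R2, 5  → R2 = 5
  ADD R2, 4  → R2 = 5 + 4 = 9
  SUB R2, 4  → R2 = 9 - 4 = 5
  ADD R2, 5  → R2 = 5 + 5 = 10
  MUL R2, 2  → R2 = 10 * 2 = 20
  ADD R2, 3  → R2 = 20 + 3 = 23
  SUB R2, 3  → R2 = 23 - 3 = 20
Final: R2 = 20

20


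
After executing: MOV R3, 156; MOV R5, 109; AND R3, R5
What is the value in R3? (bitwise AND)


Register state trace:
  MOV R3, 156  → R3 = 156 (0b10011100)
  MOV R5, 109  → R5 = 109 (0b01101101)
  AND R3, R5  → R3 = 156 AND 109 = 12 (0b00001100)
Final: R3 = 12

12


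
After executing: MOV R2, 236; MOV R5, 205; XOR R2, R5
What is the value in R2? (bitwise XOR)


Register state trace:
  MOV R2, 236  → R2 = 236 (0b11101100)
  MOV R5, 205  → R5 = 205 (0b11001101)
  XOR R2, R5  → R2 = 236 XOR 205 = 33 (0b00100001)
Final: R2 = 33

33


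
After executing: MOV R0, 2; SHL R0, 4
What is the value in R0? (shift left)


Register state trace:
  MOV R0, 2  → R0 = 2
  SHL R0, 4  → R0 = 2 << 4 = 2 * 2^4 = 32
Final: R0 = 32

32


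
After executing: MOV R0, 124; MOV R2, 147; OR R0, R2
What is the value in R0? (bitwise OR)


Register state trace:
  MOV R0, 124  → R0 = 124 (0b01111100)
  MOV R2, 147  → R2 = 147 (0b10010011)
  OR R0, R2   → R0 = 124 OR 147 = 255 (0b11111111)
Final: R0 = 255

255


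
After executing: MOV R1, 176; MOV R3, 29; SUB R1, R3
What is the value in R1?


Register state trace:
  MOV R1, 176  → R1 = 176
  MOV R3, 29  → R3 = 29
  SUB R1, R3  → R1 = 176 - 29 = 147
Final: R1 = 147

147


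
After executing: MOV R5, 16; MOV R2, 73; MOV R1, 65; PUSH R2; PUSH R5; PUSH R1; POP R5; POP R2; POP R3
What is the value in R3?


Stack trace (top is rightmost):
  MOV R5, 16  → R5 = 16
  MOV R2, 73  → R2 = 73
  MOV R1, 65  → R1 = 65
  PUSH R2  → stack: [73]
  PUSH R5  → stack: [73, 16]
  PUSH R1  → stack: [73, 16, 65]
  POP R5  → R5 = 65, stack: [73, 16]
  POP R2  → R2 = 16, stack: [73]
  POP R3  → R3 = 73, stack: []
Final: R3 = 73

73


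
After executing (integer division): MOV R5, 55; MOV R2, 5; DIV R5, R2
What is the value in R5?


Register state trace:
  MOV R5, 55  → R5 = 55
  MOV R2, 5  → R2 = 5
  DIV R5, R2  → R5 = 55 // 5 = 11
Final: R5 = 11

11
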